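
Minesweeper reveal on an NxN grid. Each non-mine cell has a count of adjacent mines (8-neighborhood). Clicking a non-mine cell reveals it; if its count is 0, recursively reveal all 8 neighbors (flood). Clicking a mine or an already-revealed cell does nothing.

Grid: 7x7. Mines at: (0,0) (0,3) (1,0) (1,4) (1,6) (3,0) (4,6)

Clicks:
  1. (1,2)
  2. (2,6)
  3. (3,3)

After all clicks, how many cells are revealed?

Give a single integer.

Click 1 (1,2) count=1: revealed 1 new [(1,2)] -> total=1
Click 2 (2,6) count=1: revealed 1 new [(2,6)] -> total=2
Click 3 (3,3) count=0: revealed 32 new [(1,1) (1,3) (2,1) (2,2) (2,3) (2,4) (2,5) (3,1) (3,2) (3,3) (3,4) (3,5) (4,0) (4,1) (4,2) (4,3) (4,4) (4,5) (5,0) (5,1) (5,2) (5,3) (5,4) (5,5) (5,6) (6,0) (6,1) (6,2) (6,3) (6,4) (6,5) (6,6)] -> total=34

Answer: 34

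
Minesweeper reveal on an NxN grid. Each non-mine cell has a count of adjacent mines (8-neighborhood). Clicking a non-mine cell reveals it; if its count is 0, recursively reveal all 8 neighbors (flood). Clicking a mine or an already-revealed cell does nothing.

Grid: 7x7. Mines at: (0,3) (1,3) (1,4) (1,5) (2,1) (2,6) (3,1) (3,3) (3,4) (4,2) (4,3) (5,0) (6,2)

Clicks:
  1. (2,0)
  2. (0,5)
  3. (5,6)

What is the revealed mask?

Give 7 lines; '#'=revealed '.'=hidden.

Click 1 (2,0) count=2: revealed 1 new [(2,0)] -> total=1
Click 2 (0,5) count=2: revealed 1 new [(0,5)] -> total=2
Click 3 (5,6) count=0: revealed 13 new [(3,5) (3,6) (4,4) (4,5) (4,6) (5,3) (5,4) (5,5) (5,6) (6,3) (6,4) (6,5) (6,6)] -> total=15

Answer: .....#.
.......
#......
.....##
....###
...####
...####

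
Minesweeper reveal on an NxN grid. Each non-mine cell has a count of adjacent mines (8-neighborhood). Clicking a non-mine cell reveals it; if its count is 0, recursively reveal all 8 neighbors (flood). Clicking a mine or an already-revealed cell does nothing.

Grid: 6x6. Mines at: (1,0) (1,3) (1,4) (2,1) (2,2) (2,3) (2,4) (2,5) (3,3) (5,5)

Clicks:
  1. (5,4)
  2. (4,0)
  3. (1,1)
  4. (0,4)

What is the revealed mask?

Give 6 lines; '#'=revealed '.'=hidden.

Click 1 (5,4) count=1: revealed 1 new [(5,4)] -> total=1
Click 2 (4,0) count=0: revealed 12 new [(3,0) (3,1) (3,2) (4,0) (4,1) (4,2) (4,3) (4,4) (5,0) (5,1) (5,2) (5,3)] -> total=13
Click 3 (1,1) count=3: revealed 1 new [(1,1)] -> total=14
Click 4 (0,4) count=2: revealed 1 new [(0,4)] -> total=15

Answer: ....#.
.#....
......
###...
#####.
#####.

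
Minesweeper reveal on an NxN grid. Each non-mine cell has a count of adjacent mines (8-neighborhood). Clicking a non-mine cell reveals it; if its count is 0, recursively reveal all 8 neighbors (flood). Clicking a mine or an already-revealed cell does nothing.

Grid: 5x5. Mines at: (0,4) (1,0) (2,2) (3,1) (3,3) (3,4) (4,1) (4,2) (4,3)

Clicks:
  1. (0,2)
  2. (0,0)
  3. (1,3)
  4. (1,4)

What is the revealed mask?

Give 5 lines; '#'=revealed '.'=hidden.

Click 1 (0,2) count=0: revealed 6 new [(0,1) (0,2) (0,3) (1,1) (1,2) (1,3)] -> total=6
Click 2 (0,0) count=1: revealed 1 new [(0,0)] -> total=7
Click 3 (1,3) count=2: revealed 0 new [(none)] -> total=7
Click 4 (1,4) count=1: revealed 1 new [(1,4)] -> total=8

Answer: ####.
.####
.....
.....
.....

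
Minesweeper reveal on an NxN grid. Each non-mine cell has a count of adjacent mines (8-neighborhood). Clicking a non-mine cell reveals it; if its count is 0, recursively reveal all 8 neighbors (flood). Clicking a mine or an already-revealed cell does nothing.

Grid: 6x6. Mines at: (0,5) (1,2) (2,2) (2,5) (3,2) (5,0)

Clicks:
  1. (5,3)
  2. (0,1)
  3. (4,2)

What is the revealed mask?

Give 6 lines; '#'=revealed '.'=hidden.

Click 1 (5,3) count=0: revealed 13 new [(3,3) (3,4) (3,5) (4,1) (4,2) (4,3) (4,4) (4,5) (5,1) (5,2) (5,3) (5,4) (5,5)] -> total=13
Click 2 (0,1) count=1: revealed 1 new [(0,1)] -> total=14
Click 3 (4,2) count=1: revealed 0 new [(none)] -> total=14

Answer: .#....
......
......
...###
.#####
.#####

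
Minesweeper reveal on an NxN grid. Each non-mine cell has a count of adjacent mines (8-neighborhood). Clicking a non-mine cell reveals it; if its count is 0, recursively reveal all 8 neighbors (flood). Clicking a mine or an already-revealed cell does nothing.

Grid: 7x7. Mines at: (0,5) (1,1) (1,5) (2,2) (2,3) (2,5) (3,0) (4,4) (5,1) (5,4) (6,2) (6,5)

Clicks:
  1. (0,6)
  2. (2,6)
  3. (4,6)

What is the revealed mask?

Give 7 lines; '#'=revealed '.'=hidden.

Answer: ......#
.......
......#
.....##
.....##
.....##
.......

Derivation:
Click 1 (0,6) count=2: revealed 1 new [(0,6)] -> total=1
Click 2 (2,6) count=2: revealed 1 new [(2,6)] -> total=2
Click 3 (4,6) count=0: revealed 6 new [(3,5) (3,6) (4,5) (4,6) (5,5) (5,6)] -> total=8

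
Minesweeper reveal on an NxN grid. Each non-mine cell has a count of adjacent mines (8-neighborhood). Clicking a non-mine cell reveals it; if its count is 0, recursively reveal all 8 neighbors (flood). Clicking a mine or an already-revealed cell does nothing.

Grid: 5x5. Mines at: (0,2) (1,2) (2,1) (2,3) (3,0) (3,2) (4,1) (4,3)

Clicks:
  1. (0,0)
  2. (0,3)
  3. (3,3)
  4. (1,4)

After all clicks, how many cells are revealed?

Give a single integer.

Click 1 (0,0) count=0: revealed 4 new [(0,0) (0,1) (1,0) (1,1)] -> total=4
Click 2 (0,3) count=2: revealed 1 new [(0,3)] -> total=5
Click 3 (3,3) count=3: revealed 1 new [(3,3)] -> total=6
Click 4 (1,4) count=1: revealed 1 new [(1,4)] -> total=7

Answer: 7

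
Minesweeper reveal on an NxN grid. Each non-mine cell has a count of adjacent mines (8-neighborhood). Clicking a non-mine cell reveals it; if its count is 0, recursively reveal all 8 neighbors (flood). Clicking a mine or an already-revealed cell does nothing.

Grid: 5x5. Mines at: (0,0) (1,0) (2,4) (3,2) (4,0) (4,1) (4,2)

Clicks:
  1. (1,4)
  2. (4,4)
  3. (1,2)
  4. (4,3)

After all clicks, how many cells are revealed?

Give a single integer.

Click 1 (1,4) count=1: revealed 1 new [(1,4)] -> total=1
Click 2 (4,4) count=0: revealed 4 new [(3,3) (3,4) (4,3) (4,4)] -> total=5
Click 3 (1,2) count=0: revealed 10 new [(0,1) (0,2) (0,3) (0,4) (1,1) (1,2) (1,3) (2,1) (2,2) (2,3)] -> total=15
Click 4 (4,3) count=2: revealed 0 new [(none)] -> total=15

Answer: 15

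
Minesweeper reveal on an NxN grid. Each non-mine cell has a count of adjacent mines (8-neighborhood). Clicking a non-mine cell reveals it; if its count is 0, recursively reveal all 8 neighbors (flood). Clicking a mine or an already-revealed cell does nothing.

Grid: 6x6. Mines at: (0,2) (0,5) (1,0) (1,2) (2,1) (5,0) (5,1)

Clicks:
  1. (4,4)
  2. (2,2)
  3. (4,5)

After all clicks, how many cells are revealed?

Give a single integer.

Answer: 19

Derivation:
Click 1 (4,4) count=0: revealed 19 new [(1,3) (1,4) (1,5) (2,2) (2,3) (2,4) (2,5) (3,2) (3,3) (3,4) (3,5) (4,2) (4,3) (4,4) (4,5) (5,2) (5,3) (5,4) (5,5)] -> total=19
Click 2 (2,2) count=2: revealed 0 new [(none)] -> total=19
Click 3 (4,5) count=0: revealed 0 new [(none)] -> total=19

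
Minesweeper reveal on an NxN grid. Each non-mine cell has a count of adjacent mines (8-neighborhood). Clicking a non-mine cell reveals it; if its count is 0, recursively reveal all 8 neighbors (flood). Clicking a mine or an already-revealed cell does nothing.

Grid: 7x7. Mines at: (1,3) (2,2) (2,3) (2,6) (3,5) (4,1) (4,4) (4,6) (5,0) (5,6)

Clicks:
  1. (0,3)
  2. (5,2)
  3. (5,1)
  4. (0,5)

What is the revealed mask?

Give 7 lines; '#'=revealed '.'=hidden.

Click 1 (0,3) count=1: revealed 1 new [(0,3)] -> total=1
Click 2 (5,2) count=1: revealed 1 new [(5,2)] -> total=2
Click 3 (5,1) count=2: revealed 1 new [(5,1)] -> total=3
Click 4 (0,5) count=0: revealed 6 new [(0,4) (0,5) (0,6) (1,4) (1,5) (1,6)] -> total=9

Answer: ...####
....###
.......
.......
.......
.##....
.......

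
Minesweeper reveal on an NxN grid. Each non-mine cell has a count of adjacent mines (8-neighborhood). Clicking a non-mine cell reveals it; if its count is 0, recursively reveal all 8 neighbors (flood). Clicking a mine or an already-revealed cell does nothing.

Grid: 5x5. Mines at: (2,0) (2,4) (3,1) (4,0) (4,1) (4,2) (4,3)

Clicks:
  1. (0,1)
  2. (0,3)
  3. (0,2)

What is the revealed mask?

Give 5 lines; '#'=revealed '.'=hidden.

Click 1 (0,1) count=0: revealed 13 new [(0,0) (0,1) (0,2) (0,3) (0,4) (1,0) (1,1) (1,2) (1,3) (1,4) (2,1) (2,2) (2,3)] -> total=13
Click 2 (0,3) count=0: revealed 0 new [(none)] -> total=13
Click 3 (0,2) count=0: revealed 0 new [(none)] -> total=13

Answer: #####
#####
.###.
.....
.....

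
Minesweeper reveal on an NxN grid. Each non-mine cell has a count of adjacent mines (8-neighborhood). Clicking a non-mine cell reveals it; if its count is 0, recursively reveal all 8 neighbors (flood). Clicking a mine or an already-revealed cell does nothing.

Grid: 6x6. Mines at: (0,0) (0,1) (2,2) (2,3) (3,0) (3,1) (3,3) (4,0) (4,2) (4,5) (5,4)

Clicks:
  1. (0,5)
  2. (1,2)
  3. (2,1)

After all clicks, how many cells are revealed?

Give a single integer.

Answer: 13

Derivation:
Click 1 (0,5) count=0: revealed 12 new [(0,2) (0,3) (0,4) (0,5) (1,2) (1,3) (1,4) (1,5) (2,4) (2,5) (3,4) (3,5)] -> total=12
Click 2 (1,2) count=3: revealed 0 new [(none)] -> total=12
Click 3 (2,1) count=3: revealed 1 new [(2,1)] -> total=13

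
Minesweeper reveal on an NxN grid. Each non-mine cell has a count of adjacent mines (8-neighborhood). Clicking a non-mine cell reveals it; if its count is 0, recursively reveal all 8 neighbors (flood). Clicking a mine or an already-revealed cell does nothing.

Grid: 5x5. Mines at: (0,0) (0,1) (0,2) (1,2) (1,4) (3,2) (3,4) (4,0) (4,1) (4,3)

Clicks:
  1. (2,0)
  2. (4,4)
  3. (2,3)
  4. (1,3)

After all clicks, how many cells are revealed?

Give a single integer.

Answer: 9

Derivation:
Click 1 (2,0) count=0: revealed 6 new [(1,0) (1,1) (2,0) (2,1) (3,0) (3,1)] -> total=6
Click 2 (4,4) count=2: revealed 1 new [(4,4)] -> total=7
Click 3 (2,3) count=4: revealed 1 new [(2,3)] -> total=8
Click 4 (1,3) count=3: revealed 1 new [(1,3)] -> total=9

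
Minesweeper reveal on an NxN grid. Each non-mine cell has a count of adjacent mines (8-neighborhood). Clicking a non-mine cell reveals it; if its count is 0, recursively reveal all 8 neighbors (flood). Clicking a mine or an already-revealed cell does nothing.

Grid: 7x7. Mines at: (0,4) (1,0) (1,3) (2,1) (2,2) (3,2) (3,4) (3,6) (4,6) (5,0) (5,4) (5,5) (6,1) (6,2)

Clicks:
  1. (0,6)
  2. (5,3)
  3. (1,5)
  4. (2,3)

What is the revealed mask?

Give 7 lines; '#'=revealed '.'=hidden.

Click 1 (0,6) count=0: revealed 6 new [(0,5) (0,6) (1,5) (1,6) (2,5) (2,6)] -> total=6
Click 2 (5,3) count=2: revealed 1 new [(5,3)] -> total=7
Click 3 (1,5) count=1: revealed 0 new [(none)] -> total=7
Click 4 (2,3) count=4: revealed 1 new [(2,3)] -> total=8

Answer: .....##
.....##
...#.##
.......
.......
...#...
.......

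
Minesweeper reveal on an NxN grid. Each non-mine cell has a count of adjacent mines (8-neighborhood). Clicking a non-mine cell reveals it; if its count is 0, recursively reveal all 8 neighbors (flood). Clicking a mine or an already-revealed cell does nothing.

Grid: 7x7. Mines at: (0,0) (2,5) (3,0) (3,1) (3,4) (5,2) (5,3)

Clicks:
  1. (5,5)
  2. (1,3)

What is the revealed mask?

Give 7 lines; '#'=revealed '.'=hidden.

Click 1 (5,5) count=0: revealed 11 new [(3,5) (3,6) (4,4) (4,5) (4,6) (5,4) (5,5) (5,6) (6,4) (6,5) (6,6)] -> total=11
Click 2 (1,3) count=0: revealed 16 new [(0,1) (0,2) (0,3) (0,4) (0,5) (0,6) (1,1) (1,2) (1,3) (1,4) (1,5) (1,6) (2,1) (2,2) (2,3) (2,4)] -> total=27

Answer: .######
.######
.####..
.....##
....###
....###
....###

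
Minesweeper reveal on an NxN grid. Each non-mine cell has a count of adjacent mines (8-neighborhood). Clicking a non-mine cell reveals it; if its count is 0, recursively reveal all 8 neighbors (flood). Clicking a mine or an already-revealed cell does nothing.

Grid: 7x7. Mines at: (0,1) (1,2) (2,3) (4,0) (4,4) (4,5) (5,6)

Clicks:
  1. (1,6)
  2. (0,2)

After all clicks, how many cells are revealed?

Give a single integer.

Answer: 15

Derivation:
Click 1 (1,6) count=0: revealed 14 new [(0,3) (0,4) (0,5) (0,6) (1,3) (1,4) (1,5) (1,6) (2,4) (2,5) (2,6) (3,4) (3,5) (3,6)] -> total=14
Click 2 (0,2) count=2: revealed 1 new [(0,2)] -> total=15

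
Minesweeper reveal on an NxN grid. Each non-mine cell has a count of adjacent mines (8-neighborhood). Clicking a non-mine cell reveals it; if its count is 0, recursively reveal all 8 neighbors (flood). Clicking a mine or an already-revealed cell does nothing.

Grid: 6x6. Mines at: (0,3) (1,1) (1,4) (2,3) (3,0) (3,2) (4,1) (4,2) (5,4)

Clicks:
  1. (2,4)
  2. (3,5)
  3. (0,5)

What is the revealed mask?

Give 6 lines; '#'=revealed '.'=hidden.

Click 1 (2,4) count=2: revealed 1 new [(2,4)] -> total=1
Click 2 (3,5) count=0: revealed 5 new [(2,5) (3,4) (3,5) (4,4) (4,5)] -> total=6
Click 3 (0,5) count=1: revealed 1 new [(0,5)] -> total=7

Answer: .....#
......
....##
....##
....##
......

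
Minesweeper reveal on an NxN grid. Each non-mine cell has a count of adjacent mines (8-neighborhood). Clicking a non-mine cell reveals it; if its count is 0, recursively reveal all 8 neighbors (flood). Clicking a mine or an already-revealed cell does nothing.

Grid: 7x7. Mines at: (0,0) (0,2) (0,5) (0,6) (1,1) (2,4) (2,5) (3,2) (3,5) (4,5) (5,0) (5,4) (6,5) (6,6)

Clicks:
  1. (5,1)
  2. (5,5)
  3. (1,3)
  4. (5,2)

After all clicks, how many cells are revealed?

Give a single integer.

Click 1 (5,1) count=1: revealed 1 new [(5,1)] -> total=1
Click 2 (5,5) count=4: revealed 1 new [(5,5)] -> total=2
Click 3 (1,3) count=2: revealed 1 new [(1,3)] -> total=3
Click 4 (5,2) count=0: revealed 8 new [(4,1) (4,2) (4,3) (5,2) (5,3) (6,1) (6,2) (6,3)] -> total=11

Answer: 11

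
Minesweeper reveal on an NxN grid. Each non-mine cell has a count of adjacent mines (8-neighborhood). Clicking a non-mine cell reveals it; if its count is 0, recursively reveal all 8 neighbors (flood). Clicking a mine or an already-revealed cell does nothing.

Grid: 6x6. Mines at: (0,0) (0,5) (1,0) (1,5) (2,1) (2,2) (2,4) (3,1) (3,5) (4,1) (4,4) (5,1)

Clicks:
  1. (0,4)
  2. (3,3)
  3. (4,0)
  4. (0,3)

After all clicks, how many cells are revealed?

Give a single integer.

Answer: 10

Derivation:
Click 1 (0,4) count=2: revealed 1 new [(0,4)] -> total=1
Click 2 (3,3) count=3: revealed 1 new [(3,3)] -> total=2
Click 3 (4,0) count=3: revealed 1 new [(4,0)] -> total=3
Click 4 (0,3) count=0: revealed 7 new [(0,1) (0,2) (0,3) (1,1) (1,2) (1,3) (1,4)] -> total=10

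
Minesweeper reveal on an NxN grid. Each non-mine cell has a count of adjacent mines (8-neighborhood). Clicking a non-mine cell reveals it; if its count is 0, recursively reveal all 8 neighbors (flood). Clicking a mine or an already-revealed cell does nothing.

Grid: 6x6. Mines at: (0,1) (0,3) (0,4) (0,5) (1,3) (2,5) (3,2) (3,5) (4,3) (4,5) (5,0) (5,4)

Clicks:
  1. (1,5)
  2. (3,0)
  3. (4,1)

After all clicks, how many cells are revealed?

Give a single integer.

Click 1 (1,5) count=3: revealed 1 new [(1,5)] -> total=1
Click 2 (3,0) count=0: revealed 8 new [(1,0) (1,1) (2,0) (2,1) (3,0) (3,1) (4,0) (4,1)] -> total=9
Click 3 (4,1) count=2: revealed 0 new [(none)] -> total=9

Answer: 9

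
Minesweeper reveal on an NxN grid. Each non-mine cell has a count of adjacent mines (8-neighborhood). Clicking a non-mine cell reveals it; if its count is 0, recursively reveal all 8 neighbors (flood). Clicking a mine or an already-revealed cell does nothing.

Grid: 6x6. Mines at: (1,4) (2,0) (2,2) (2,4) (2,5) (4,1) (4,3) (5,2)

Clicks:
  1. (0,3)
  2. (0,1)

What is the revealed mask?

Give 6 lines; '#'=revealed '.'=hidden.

Click 1 (0,3) count=1: revealed 1 new [(0,3)] -> total=1
Click 2 (0,1) count=0: revealed 7 new [(0,0) (0,1) (0,2) (1,0) (1,1) (1,2) (1,3)] -> total=8

Answer: ####..
####..
......
......
......
......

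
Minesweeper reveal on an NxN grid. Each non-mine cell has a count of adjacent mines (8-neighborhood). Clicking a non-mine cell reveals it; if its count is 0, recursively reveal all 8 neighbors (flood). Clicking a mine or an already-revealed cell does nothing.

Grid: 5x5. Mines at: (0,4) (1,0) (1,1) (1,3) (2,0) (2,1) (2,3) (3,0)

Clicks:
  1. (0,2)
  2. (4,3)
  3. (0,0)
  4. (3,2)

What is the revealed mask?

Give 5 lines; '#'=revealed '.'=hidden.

Click 1 (0,2) count=2: revealed 1 new [(0,2)] -> total=1
Click 2 (4,3) count=0: revealed 8 new [(3,1) (3,2) (3,3) (3,4) (4,1) (4,2) (4,3) (4,4)] -> total=9
Click 3 (0,0) count=2: revealed 1 new [(0,0)] -> total=10
Click 4 (3,2) count=2: revealed 0 new [(none)] -> total=10

Answer: #.#..
.....
.....
.####
.####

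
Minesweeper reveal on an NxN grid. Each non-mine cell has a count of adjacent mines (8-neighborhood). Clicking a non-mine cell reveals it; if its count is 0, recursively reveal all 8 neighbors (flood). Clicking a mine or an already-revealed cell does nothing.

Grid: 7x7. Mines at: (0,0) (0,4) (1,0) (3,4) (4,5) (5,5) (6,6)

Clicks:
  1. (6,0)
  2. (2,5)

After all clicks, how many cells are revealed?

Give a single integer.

Click 1 (6,0) count=0: revealed 29 new [(0,1) (0,2) (0,3) (1,1) (1,2) (1,3) (2,0) (2,1) (2,2) (2,3) (3,0) (3,1) (3,2) (3,3) (4,0) (4,1) (4,2) (4,3) (4,4) (5,0) (5,1) (5,2) (5,3) (5,4) (6,0) (6,1) (6,2) (6,3) (6,4)] -> total=29
Click 2 (2,5) count=1: revealed 1 new [(2,5)] -> total=30

Answer: 30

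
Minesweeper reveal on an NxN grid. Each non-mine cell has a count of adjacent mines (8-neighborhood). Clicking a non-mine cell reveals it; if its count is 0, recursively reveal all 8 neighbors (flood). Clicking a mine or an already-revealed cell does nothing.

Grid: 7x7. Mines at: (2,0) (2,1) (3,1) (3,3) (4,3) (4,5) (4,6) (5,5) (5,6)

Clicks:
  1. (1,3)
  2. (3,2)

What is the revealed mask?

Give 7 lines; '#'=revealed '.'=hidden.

Answer: #######
#######
..#####
..#.###
.......
.......
.......

Derivation:
Click 1 (1,3) count=0: revealed 22 new [(0,0) (0,1) (0,2) (0,3) (0,4) (0,5) (0,6) (1,0) (1,1) (1,2) (1,3) (1,4) (1,5) (1,6) (2,2) (2,3) (2,4) (2,5) (2,6) (3,4) (3,5) (3,6)] -> total=22
Click 2 (3,2) count=4: revealed 1 new [(3,2)] -> total=23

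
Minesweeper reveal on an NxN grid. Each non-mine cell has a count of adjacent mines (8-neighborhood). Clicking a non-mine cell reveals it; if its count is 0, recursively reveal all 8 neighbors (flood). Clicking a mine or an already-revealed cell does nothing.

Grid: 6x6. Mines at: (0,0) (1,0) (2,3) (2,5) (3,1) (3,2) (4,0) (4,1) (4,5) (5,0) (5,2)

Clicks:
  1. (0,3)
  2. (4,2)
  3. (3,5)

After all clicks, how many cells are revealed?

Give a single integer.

Answer: 12

Derivation:
Click 1 (0,3) count=0: revealed 10 new [(0,1) (0,2) (0,3) (0,4) (0,5) (1,1) (1,2) (1,3) (1,4) (1,5)] -> total=10
Click 2 (4,2) count=4: revealed 1 new [(4,2)] -> total=11
Click 3 (3,5) count=2: revealed 1 new [(3,5)] -> total=12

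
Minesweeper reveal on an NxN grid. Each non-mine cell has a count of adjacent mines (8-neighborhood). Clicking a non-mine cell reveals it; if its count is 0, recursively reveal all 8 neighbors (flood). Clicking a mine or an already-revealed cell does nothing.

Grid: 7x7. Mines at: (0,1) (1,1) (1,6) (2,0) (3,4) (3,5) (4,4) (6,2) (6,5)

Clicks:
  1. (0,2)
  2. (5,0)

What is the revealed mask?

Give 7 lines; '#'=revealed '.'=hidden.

Answer: ..#....
.......
.###...
####...
####...
####...
##.....

Derivation:
Click 1 (0,2) count=2: revealed 1 new [(0,2)] -> total=1
Click 2 (5,0) count=0: revealed 17 new [(2,1) (2,2) (2,3) (3,0) (3,1) (3,2) (3,3) (4,0) (4,1) (4,2) (4,3) (5,0) (5,1) (5,2) (5,3) (6,0) (6,1)] -> total=18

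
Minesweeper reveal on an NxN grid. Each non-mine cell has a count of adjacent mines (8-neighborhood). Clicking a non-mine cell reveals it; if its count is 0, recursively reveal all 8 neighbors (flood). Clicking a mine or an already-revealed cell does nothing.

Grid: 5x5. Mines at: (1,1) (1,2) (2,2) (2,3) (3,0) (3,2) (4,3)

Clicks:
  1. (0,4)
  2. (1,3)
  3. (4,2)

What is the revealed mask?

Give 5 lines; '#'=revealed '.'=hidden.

Click 1 (0,4) count=0: revealed 4 new [(0,3) (0,4) (1,3) (1,4)] -> total=4
Click 2 (1,3) count=3: revealed 0 new [(none)] -> total=4
Click 3 (4,2) count=2: revealed 1 new [(4,2)] -> total=5

Answer: ...##
...##
.....
.....
..#..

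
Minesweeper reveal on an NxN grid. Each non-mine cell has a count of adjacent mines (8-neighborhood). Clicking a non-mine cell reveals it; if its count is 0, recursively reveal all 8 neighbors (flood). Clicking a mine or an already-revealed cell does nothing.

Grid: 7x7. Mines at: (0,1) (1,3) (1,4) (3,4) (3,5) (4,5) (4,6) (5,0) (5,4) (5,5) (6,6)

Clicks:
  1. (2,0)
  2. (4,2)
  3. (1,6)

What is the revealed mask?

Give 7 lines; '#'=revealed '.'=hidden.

Click 1 (2,0) count=0: revealed 21 new [(1,0) (1,1) (1,2) (2,0) (2,1) (2,2) (2,3) (3,0) (3,1) (3,2) (3,3) (4,0) (4,1) (4,2) (4,3) (5,1) (5,2) (5,3) (6,1) (6,2) (6,3)] -> total=21
Click 2 (4,2) count=0: revealed 0 new [(none)] -> total=21
Click 3 (1,6) count=0: revealed 6 new [(0,5) (0,6) (1,5) (1,6) (2,5) (2,6)] -> total=27

Answer: .....##
###..##
####.##
####...
####...
.###...
.###...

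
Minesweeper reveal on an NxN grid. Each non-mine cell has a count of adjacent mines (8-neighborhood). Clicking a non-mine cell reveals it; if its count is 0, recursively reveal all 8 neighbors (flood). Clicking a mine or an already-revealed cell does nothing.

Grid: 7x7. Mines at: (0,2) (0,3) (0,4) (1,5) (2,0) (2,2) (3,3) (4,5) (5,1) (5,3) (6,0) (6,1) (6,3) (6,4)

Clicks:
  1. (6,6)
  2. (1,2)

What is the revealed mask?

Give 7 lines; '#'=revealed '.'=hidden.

Click 1 (6,6) count=0: revealed 4 new [(5,5) (5,6) (6,5) (6,6)] -> total=4
Click 2 (1,2) count=3: revealed 1 new [(1,2)] -> total=5

Answer: .......
..#....
.......
.......
.......
.....##
.....##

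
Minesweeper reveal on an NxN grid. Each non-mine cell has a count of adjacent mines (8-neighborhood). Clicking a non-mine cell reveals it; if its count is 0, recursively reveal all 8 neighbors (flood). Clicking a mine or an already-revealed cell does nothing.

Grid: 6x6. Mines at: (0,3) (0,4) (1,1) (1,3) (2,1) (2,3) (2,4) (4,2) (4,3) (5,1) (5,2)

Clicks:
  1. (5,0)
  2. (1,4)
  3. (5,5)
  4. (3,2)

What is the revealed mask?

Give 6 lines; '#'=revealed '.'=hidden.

Answer: ......
....#.
......
..#.##
....##
#...##

Derivation:
Click 1 (5,0) count=1: revealed 1 new [(5,0)] -> total=1
Click 2 (1,4) count=5: revealed 1 new [(1,4)] -> total=2
Click 3 (5,5) count=0: revealed 6 new [(3,4) (3,5) (4,4) (4,5) (5,4) (5,5)] -> total=8
Click 4 (3,2) count=4: revealed 1 new [(3,2)] -> total=9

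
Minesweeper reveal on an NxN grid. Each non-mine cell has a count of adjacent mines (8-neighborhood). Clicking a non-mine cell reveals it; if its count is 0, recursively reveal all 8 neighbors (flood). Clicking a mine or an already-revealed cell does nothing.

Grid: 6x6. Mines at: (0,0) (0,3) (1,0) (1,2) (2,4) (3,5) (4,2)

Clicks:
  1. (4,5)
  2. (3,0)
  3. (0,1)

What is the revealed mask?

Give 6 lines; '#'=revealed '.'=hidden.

Answer: .#....
......
##....
##....
##...#
##....

Derivation:
Click 1 (4,5) count=1: revealed 1 new [(4,5)] -> total=1
Click 2 (3,0) count=0: revealed 8 new [(2,0) (2,1) (3,0) (3,1) (4,0) (4,1) (5,0) (5,1)] -> total=9
Click 3 (0,1) count=3: revealed 1 new [(0,1)] -> total=10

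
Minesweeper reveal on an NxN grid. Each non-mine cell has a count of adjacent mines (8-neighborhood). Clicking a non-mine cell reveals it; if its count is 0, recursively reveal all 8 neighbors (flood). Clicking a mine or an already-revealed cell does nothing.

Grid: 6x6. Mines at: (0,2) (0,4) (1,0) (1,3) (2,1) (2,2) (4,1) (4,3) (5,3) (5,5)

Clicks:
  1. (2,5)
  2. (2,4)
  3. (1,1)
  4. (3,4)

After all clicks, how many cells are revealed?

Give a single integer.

Answer: 9

Derivation:
Click 1 (2,5) count=0: revealed 8 new [(1,4) (1,5) (2,4) (2,5) (3,4) (3,5) (4,4) (4,5)] -> total=8
Click 2 (2,4) count=1: revealed 0 new [(none)] -> total=8
Click 3 (1,1) count=4: revealed 1 new [(1,1)] -> total=9
Click 4 (3,4) count=1: revealed 0 new [(none)] -> total=9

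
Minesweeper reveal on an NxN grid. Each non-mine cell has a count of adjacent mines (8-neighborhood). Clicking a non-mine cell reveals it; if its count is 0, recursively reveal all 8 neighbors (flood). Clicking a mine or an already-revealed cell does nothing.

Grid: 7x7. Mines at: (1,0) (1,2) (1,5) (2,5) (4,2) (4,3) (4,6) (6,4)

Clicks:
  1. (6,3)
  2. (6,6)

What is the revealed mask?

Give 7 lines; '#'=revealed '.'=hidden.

Click 1 (6,3) count=1: revealed 1 new [(6,3)] -> total=1
Click 2 (6,6) count=0: revealed 4 new [(5,5) (5,6) (6,5) (6,6)] -> total=5

Answer: .......
.......
.......
.......
.......
.....##
...#.##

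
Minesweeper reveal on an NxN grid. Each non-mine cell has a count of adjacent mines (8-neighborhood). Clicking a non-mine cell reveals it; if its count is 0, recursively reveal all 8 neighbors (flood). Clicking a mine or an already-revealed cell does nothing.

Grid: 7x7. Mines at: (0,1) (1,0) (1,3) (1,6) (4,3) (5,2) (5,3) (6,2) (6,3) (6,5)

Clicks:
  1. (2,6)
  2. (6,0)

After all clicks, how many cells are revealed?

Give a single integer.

Answer: 14

Derivation:
Click 1 (2,6) count=1: revealed 1 new [(2,6)] -> total=1
Click 2 (6,0) count=0: revealed 13 new [(2,0) (2,1) (2,2) (3,0) (3,1) (3,2) (4,0) (4,1) (4,2) (5,0) (5,1) (6,0) (6,1)] -> total=14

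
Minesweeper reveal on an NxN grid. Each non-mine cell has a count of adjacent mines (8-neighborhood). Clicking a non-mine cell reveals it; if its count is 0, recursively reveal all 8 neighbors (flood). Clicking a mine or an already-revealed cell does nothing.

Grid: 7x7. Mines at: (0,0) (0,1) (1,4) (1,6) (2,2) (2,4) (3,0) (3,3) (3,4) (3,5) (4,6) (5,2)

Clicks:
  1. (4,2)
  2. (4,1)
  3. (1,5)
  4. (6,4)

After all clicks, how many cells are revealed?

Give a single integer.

Answer: 14

Derivation:
Click 1 (4,2) count=2: revealed 1 new [(4,2)] -> total=1
Click 2 (4,1) count=2: revealed 1 new [(4,1)] -> total=2
Click 3 (1,5) count=3: revealed 1 new [(1,5)] -> total=3
Click 4 (6,4) count=0: revealed 11 new [(4,3) (4,4) (4,5) (5,3) (5,4) (5,5) (5,6) (6,3) (6,4) (6,5) (6,6)] -> total=14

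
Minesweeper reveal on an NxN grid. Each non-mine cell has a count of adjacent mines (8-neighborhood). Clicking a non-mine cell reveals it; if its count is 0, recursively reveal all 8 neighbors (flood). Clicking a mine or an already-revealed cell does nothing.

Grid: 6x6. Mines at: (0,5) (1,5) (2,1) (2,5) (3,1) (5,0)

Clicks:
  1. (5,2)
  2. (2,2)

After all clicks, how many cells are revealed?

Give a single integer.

Click 1 (5,2) count=0: revealed 27 new [(0,0) (0,1) (0,2) (0,3) (0,4) (1,0) (1,1) (1,2) (1,3) (1,4) (2,2) (2,3) (2,4) (3,2) (3,3) (3,4) (3,5) (4,1) (4,2) (4,3) (4,4) (4,5) (5,1) (5,2) (5,3) (5,4) (5,5)] -> total=27
Click 2 (2,2) count=2: revealed 0 new [(none)] -> total=27

Answer: 27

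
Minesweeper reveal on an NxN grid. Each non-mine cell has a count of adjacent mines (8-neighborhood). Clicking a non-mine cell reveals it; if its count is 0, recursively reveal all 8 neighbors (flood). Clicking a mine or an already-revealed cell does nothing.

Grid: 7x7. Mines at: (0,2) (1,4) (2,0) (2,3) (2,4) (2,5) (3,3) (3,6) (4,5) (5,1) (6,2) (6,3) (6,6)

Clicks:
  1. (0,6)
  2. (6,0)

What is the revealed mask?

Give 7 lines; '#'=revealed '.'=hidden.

Click 1 (0,6) count=0: revealed 4 new [(0,5) (0,6) (1,5) (1,6)] -> total=4
Click 2 (6,0) count=1: revealed 1 new [(6,0)] -> total=5

Answer: .....##
.....##
.......
.......
.......
.......
#......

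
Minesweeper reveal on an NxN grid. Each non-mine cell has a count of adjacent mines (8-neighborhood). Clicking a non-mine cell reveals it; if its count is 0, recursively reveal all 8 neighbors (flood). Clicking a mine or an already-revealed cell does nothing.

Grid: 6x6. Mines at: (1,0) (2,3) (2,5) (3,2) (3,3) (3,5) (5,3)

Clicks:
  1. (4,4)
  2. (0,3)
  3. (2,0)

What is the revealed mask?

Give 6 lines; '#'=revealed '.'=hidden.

Click 1 (4,4) count=3: revealed 1 new [(4,4)] -> total=1
Click 2 (0,3) count=0: revealed 10 new [(0,1) (0,2) (0,3) (0,4) (0,5) (1,1) (1,2) (1,3) (1,4) (1,5)] -> total=11
Click 3 (2,0) count=1: revealed 1 new [(2,0)] -> total=12

Answer: .#####
.#####
#.....
......
....#.
......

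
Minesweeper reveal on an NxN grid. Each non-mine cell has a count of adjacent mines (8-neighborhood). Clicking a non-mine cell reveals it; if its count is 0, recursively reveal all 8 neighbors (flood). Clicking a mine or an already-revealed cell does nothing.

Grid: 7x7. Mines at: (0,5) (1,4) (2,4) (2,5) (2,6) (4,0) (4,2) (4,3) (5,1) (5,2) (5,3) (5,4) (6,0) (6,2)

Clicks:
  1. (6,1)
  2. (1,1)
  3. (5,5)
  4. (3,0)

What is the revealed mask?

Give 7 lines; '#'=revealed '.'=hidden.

Click 1 (6,1) count=4: revealed 1 new [(6,1)] -> total=1
Click 2 (1,1) count=0: revealed 16 new [(0,0) (0,1) (0,2) (0,3) (1,0) (1,1) (1,2) (1,3) (2,0) (2,1) (2,2) (2,3) (3,0) (3,1) (3,2) (3,3)] -> total=17
Click 3 (5,5) count=1: revealed 1 new [(5,5)] -> total=18
Click 4 (3,0) count=1: revealed 0 new [(none)] -> total=18

Answer: ####...
####...
####...
####...
.......
.....#.
.#.....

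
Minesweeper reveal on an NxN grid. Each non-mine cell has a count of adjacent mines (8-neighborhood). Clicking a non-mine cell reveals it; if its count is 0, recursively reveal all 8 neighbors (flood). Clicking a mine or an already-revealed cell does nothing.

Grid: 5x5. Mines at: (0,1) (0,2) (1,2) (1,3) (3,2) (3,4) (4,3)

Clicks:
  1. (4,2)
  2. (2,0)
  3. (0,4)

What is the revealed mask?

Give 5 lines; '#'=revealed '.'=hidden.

Click 1 (4,2) count=2: revealed 1 new [(4,2)] -> total=1
Click 2 (2,0) count=0: revealed 8 new [(1,0) (1,1) (2,0) (2,1) (3,0) (3,1) (4,0) (4,1)] -> total=9
Click 3 (0,4) count=1: revealed 1 new [(0,4)] -> total=10

Answer: ....#
##...
##...
##...
###..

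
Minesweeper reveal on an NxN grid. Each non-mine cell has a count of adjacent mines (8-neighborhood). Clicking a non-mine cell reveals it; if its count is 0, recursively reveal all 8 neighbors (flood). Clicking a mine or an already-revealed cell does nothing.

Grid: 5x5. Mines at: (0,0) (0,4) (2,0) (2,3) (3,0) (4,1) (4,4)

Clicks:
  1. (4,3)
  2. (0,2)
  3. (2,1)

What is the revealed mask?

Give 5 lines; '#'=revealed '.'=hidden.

Answer: .###.
.###.
.#...
.....
...#.

Derivation:
Click 1 (4,3) count=1: revealed 1 new [(4,3)] -> total=1
Click 2 (0,2) count=0: revealed 6 new [(0,1) (0,2) (0,3) (1,1) (1,2) (1,3)] -> total=7
Click 3 (2,1) count=2: revealed 1 new [(2,1)] -> total=8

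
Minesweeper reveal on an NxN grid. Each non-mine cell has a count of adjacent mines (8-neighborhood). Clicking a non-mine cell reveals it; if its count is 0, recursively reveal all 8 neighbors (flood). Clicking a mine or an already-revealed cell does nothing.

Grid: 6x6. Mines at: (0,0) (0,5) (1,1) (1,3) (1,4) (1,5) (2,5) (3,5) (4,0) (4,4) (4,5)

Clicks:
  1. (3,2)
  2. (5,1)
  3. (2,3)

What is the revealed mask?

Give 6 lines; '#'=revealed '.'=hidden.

Answer: ......
......
.###..
.###..
.###..
.###..

Derivation:
Click 1 (3,2) count=0: revealed 12 new [(2,1) (2,2) (2,3) (3,1) (3,2) (3,3) (4,1) (4,2) (4,3) (5,1) (5,2) (5,3)] -> total=12
Click 2 (5,1) count=1: revealed 0 new [(none)] -> total=12
Click 3 (2,3) count=2: revealed 0 new [(none)] -> total=12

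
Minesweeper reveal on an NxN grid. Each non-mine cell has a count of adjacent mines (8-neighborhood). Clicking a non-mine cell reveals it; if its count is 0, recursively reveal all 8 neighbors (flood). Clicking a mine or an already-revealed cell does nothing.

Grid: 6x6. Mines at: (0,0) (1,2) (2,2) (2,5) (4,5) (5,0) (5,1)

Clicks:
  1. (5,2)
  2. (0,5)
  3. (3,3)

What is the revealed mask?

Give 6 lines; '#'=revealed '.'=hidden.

Click 1 (5,2) count=1: revealed 1 new [(5,2)] -> total=1
Click 2 (0,5) count=0: revealed 6 new [(0,3) (0,4) (0,5) (1,3) (1,4) (1,5)] -> total=7
Click 3 (3,3) count=1: revealed 1 new [(3,3)] -> total=8

Answer: ...###
...###
......
...#..
......
..#...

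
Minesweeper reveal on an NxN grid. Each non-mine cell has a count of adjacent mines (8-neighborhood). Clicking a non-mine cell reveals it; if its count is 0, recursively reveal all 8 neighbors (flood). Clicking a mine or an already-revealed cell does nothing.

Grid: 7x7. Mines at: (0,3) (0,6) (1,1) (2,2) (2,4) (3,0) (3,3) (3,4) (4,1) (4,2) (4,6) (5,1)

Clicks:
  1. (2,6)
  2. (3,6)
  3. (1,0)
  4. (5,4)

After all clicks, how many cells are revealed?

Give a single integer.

Answer: 20

Derivation:
Click 1 (2,6) count=0: revealed 6 new [(1,5) (1,6) (2,5) (2,6) (3,5) (3,6)] -> total=6
Click 2 (3,6) count=1: revealed 0 new [(none)] -> total=6
Click 3 (1,0) count=1: revealed 1 new [(1,0)] -> total=7
Click 4 (5,4) count=0: revealed 13 new [(4,3) (4,4) (4,5) (5,2) (5,3) (5,4) (5,5) (5,6) (6,2) (6,3) (6,4) (6,5) (6,6)] -> total=20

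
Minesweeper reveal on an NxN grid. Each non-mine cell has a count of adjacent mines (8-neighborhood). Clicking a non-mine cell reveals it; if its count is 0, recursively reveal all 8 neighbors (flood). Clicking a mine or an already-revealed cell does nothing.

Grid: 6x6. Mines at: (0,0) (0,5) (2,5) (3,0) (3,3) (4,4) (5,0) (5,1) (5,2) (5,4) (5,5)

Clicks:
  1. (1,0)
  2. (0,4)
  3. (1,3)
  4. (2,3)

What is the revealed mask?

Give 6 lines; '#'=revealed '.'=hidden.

Click 1 (1,0) count=1: revealed 1 new [(1,0)] -> total=1
Click 2 (0,4) count=1: revealed 1 new [(0,4)] -> total=2
Click 3 (1,3) count=0: revealed 11 new [(0,1) (0,2) (0,3) (1,1) (1,2) (1,3) (1,4) (2,1) (2,2) (2,3) (2,4)] -> total=13
Click 4 (2,3) count=1: revealed 0 new [(none)] -> total=13

Answer: .####.
#####.
.####.
......
......
......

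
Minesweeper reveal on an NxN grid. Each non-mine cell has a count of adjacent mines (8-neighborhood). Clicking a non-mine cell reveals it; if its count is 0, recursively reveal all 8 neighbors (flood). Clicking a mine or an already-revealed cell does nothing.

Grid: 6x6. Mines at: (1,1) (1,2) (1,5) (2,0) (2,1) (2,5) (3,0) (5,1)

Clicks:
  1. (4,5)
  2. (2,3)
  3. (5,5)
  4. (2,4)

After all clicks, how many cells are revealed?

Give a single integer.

Answer: 15

Derivation:
Click 1 (4,5) count=0: revealed 15 new [(2,2) (2,3) (2,4) (3,2) (3,3) (3,4) (3,5) (4,2) (4,3) (4,4) (4,5) (5,2) (5,3) (5,4) (5,5)] -> total=15
Click 2 (2,3) count=1: revealed 0 new [(none)] -> total=15
Click 3 (5,5) count=0: revealed 0 new [(none)] -> total=15
Click 4 (2,4) count=2: revealed 0 new [(none)] -> total=15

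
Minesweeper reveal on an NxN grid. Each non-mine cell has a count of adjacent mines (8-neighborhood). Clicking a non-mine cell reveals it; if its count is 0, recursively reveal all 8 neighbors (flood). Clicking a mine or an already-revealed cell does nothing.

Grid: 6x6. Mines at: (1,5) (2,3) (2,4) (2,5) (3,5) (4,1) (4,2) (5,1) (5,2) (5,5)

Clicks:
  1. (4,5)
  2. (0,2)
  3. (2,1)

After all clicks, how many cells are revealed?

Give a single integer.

Answer: 17

Derivation:
Click 1 (4,5) count=2: revealed 1 new [(4,5)] -> total=1
Click 2 (0,2) count=0: revealed 16 new [(0,0) (0,1) (0,2) (0,3) (0,4) (1,0) (1,1) (1,2) (1,3) (1,4) (2,0) (2,1) (2,2) (3,0) (3,1) (3,2)] -> total=17
Click 3 (2,1) count=0: revealed 0 new [(none)] -> total=17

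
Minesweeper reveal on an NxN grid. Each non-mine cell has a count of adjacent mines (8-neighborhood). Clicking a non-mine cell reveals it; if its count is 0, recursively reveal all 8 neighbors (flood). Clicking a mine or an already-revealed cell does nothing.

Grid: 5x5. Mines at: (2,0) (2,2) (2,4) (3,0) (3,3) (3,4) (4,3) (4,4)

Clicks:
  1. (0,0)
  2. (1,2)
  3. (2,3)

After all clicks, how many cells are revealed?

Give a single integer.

Click 1 (0,0) count=0: revealed 10 new [(0,0) (0,1) (0,2) (0,3) (0,4) (1,0) (1,1) (1,2) (1,3) (1,4)] -> total=10
Click 2 (1,2) count=1: revealed 0 new [(none)] -> total=10
Click 3 (2,3) count=4: revealed 1 new [(2,3)] -> total=11

Answer: 11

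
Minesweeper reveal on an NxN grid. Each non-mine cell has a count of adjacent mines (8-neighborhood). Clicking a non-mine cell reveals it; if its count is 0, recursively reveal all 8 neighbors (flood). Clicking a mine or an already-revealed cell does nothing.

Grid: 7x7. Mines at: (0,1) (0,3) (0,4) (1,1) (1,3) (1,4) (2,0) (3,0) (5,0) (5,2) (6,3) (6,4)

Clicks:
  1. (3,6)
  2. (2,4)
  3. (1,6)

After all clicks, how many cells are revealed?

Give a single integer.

Answer: 28

Derivation:
Click 1 (3,6) count=0: revealed 28 new [(0,5) (0,6) (1,5) (1,6) (2,1) (2,2) (2,3) (2,4) (2,5) (2,6) (3,1) (3,2) (3,3) (3,4) (3,5) (3,6) (4,1) (4,2) (4,3) (4,4) (4,5) (4,6) (5,3) (5,4) (5,5) (5,6) (6,5) (6,6)] -> total=28
Click 2 (2,4) count=2: revealed 0 new [(none)] -> total=28
Click 3 (1,6) count=0: revealed 0 new [(none)] -> total=28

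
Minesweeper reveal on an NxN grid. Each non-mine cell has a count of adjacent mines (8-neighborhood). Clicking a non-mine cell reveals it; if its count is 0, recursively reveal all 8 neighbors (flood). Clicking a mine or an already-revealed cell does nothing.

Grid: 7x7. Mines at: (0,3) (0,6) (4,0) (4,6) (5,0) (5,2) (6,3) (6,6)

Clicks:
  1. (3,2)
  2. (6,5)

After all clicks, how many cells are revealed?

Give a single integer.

Click 1 (3,2) count=0: revealed 32 new [(0,0) (0,1) (0,2) (1,0) (1,1) (1,2) (1,3) (1,4) (1,5) (1,6) (2,0) (2,1) (2,2) (2,3) (2,4) (2,5) (2,6) (3,0) (3,1) (3,2) (3,3) (3,4) (3,5) (3,6) (4,1) (4,2) (4,3) (4,4) (4,5) (5,3) (5,4) (5,5)] -> total=32
Click 2 (6,5) count=1: revealed 1 new [(6,5)] -> total=33

Answer: 33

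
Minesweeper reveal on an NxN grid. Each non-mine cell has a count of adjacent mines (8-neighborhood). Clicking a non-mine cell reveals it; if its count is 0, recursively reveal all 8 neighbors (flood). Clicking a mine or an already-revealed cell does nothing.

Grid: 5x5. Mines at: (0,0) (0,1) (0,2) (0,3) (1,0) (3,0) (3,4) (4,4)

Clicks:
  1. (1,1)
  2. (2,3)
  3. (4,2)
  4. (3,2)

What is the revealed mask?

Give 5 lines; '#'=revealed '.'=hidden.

Answer: .....
.###.
.###.
.###.
.###.

Derivation:
Click 1 (1,1) count=4: revealed 1 new [(1,1)] -> total=1
Click 2 (2,3) count=1: revealed 1 new [(2,3)] -> total=2
Click 3 (4,2) count=0: revealed 10 new [(1,2) (1,3) (2,1) (2,2) (3,1) (3,2) (3,3) (4,1) (4,2) (4,3)] -> total=12
Click 4 (3,2) count=0: revealed 0 new [(none)] -> total=12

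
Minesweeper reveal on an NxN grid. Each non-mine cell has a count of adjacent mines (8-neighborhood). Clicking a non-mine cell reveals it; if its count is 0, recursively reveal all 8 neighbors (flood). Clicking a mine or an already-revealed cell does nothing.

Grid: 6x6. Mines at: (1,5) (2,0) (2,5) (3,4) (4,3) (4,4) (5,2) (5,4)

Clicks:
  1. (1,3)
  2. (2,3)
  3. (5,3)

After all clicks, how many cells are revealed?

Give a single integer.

Click 1 (1,3) count=0: revealed 17 new [(0,0) (0,1) (0,2) (0,3) (0,4) (1,0) (1,1) (1,2) (1,3) (1,4) (2,1) (2,2) (2,3) (2,4) (3,1) (3,2) (3,3)] -> total=17
Click 2 (2,3) count=1: revealed 0 new [(none)] -> total=17
Click 3 (5,3) count=4: revealed 1 new [(5,3)] -> total=18

Answer: 18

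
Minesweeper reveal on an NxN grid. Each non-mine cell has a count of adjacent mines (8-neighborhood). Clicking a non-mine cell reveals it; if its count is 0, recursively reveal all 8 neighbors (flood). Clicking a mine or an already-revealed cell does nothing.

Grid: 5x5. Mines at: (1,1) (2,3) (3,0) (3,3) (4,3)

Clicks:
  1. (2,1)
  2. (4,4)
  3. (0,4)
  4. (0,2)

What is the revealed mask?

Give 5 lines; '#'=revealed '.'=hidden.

Click 1 (2,1) count=2: revealed 1 new [(2,1)] -> total=1
Click 2 (4,4) count=2: revealed 1 new [(4,4)] -> total=2
Click 3 (0,4) count=0: revealed 6 new [(0,2) (0,3) (0,4) (1,2) (1,3) (1,4)] -> total=8
Click 4 (0,2) count=1: revealed 0 new [(none)] -> total=8

Answer: ..###
..###
.#...
.....
....#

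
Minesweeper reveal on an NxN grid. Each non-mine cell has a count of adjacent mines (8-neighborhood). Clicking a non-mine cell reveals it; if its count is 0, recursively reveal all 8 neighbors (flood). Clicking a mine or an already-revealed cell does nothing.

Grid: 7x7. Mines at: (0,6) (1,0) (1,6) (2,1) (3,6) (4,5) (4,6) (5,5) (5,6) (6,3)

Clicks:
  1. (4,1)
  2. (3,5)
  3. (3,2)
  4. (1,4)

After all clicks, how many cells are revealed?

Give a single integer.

Answer: 33

Derivation:
Click 1 (4,1) count=0: revealed 33 new [(0,1) (0,2) (0,3) (0,4) (0,5) (1,1) (1,2) (1,3) (1,4) (1,5) (2,2) (2,3) (2,4) (2,5) (3,0) (3,1) (3,2) (3,3) (3,4) (3,5) (4,0) (4,1) (4,2) (4,3) (4,4) (5,0) (5,1) (5,2) (5,3) (5,4) (6,0) (6,1) (6,2)] -> total=33
Click 2 (3,5) count=3: revealed 0 new [(none)] -> total=33
Click 3 (3,2) count=1: revealed 0 new [(none)] -> total=33
Click 4 (1,4) count=0: revealed 0 new [(none)] -> total=33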